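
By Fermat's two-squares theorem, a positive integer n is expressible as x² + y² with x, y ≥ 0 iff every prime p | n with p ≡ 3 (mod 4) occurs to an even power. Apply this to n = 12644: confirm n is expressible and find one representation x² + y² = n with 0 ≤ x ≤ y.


Step 1: Factor n = 12644 = 2^2 · 29 · 109.
Step 2: Check the mod-4 condition on each prime factor: 2 = 2 (special); 29 ≡ 1 (mod 4), exponent 1; 109 ≡ 1 (mod 4), exponent 1.
All primes ≡ 3 (mod 4) appear to even exponent (or don't appear), so by the two-squares theorem n IS expressible as a sum of two squares.
Step 3: Build a representation. Group n = k² · m with k = 2 and m = 29 · 109 = 3161 (a product of primes ≡ 1 (mod 4)); a representation of m scales to one of n via (k·x)² + (k·y)² = k²(x² + y²). Each prime p ≡ 1 (mod 4) is itself a sum of two squares; find a² by testing p − a² for a perfect square:
  29: 29 − 1² = 28, 29 − 2² = 25 = 5² ⇒ 29 = 2² + 5².
  109: 109 − 1² = 108, 109 − 2² = 105, 109 − 3² = 100 = 10² ⇒ 109 = 3² + 10².
  Combine using the Brahmagupta–Fibonacci identity (a² + b²)(c² + d²) = (ac − bd)² + (ad + bc)² = (ac + bd)² + (ad − bc)²:
  29 · 109 = 3161: from (2² + 5²)(3² + 10²), take (2·3 − 5·10, 2·10 + 5·3) = (6 − 50, 20 + 15) = (-44, 35); dropping signs (only squares matter) gives (44, 35); check 44² + 35² = 1936 + 1225 = 3161 ✓.
  Scale by k = 2: (2·44, 2·35) = (88, 70).
Step 4: Order so x ≤ y and verify: 70² + 88² = 4900 + 7744 = 12644 = n. ✓

n = 12644 = 70² + 88² (one valid representation with x ≤ y).


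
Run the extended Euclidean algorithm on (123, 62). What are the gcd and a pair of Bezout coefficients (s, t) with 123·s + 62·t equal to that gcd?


Euclidean algorithm on (123, 62) — divide until remainder is 0:
  123 = 1 · 62 + 61
  62 = 1 · 61 + 1
  61 = 61 · 1 + 0
gcd(123, 62) = 1.
Track Bezout coefficients alongside the remainders: start with r₀ = 123 = a·1 + b·0 (s = 1, t = 0) and r₁ = 62 = a·0 + b·1 (s = 0, t = 1); each new remainder r_{k+1} = r_{k-1} − q_k·r_k inherits s_{k+1} = s_{k-1} − q_k·s_k, t_{k+1} = t_{k-1} − q_k·t_k, so r_k = a·s_k + b·t_k at every step:
  q = 1: r = 61, s = 1 − 1·0 = 1, t = 0 − 1·1 = -1  (check: 123·1 + 62·(-1) = 61)
  q = 1: r = 1, s = 0 − 1·1 = -1, t = 1 − 1·(-1) = 2  (check: 123·(-1) + 62·2 = 1)
The row with r = 1 (the gcd) gives the Bezout coefficients s = -1, t = 2.
Result: 123 · (-1) + 62 · (2) = 1.

gcd(123, 62) = 1; s = -1, t = 2 (check: 123·(-1) + 62·2 = 1).


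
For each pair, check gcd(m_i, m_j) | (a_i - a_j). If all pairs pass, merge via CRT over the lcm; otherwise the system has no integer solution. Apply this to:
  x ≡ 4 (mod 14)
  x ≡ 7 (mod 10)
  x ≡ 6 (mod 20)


Moduli 14, 10, 20 are not pairwise coprime, so CRT works modulo lcm(m_i) when all pairwise compatibility conditions hold.
Pairwise compatibility: gcd(m_i, m_j) must divide a_i - a_j for every pair.
Merge one congruence at a time:
  Start: x ≡ 4 (mod 14).
  Combine with x ≡ 7 (mod 10): gcd(14, 10) = 2, and 7 - 4 = 3 is NOT divisible by 2.
    ⇒ system is inconsistent (no integer solution).

No solution (the system is inconsistent).


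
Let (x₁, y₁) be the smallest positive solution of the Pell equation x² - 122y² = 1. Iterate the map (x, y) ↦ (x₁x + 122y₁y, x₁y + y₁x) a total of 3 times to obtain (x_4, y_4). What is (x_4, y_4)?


Step 1: Find the fundamental solution (x₁, y₁) of x² - 122y² = 1.
  Expand √122 as a continued fraction. a₀ = ⌊√122⌋ = 11; iterate m_{k+1} = d_k·a_k − m_k, d_{k+1} = (122 − m_{k+1}²)/d_k, a_{k+1} = ⌊(a₀ + m_{k+1})/d_{k+1}⌋ (starting m₀ = 0, d₀ = 1), with convergents p_k = a_k·p_{k-1} + p_{k-2}, q_k = a_k·q_{k-1} + q_{k-2} (p₋₁ = 1, q₋₁ = 0):
  k = 0: a₀ = 11; p₀/q₀ = 11/1; p₀² − 122·q₀² = 121 − 122 = -1.
  k = 1: m = 11, d = 1, a = ⌊(11 + 11)/1⌋ = 22; p/q = (22·11 + 1)/(22·1 + 0) = 243/22; p² − 122·q² = 59049 − 59048 = 1.
  The first convergent with p² − 122·q² = 1 gives the fundamental solution (x₁, y₁) = (243, 22).
Step 2: Apply the recurrence (x_{n+1}, y_{n+1}) = (x₁x_n + 122y₁y_n, x₁y_n + y₁x_n) repeatedly.
  From (x_1, y_1) = (243, 22): x_2 = 243·243 + 122·22·22 = 118097; y_2 = 243·22 + 22·243 = 10692.
  From (x_2, y_2) = (118097, 10692): x_3 = 243·118097 + 122·22·10692 = 57394899; y_3 = 243·10692 + 22·118097 = 5196290.
  From (x_3, y_3) = (57394899, 5196290): x_4 = 243·57394899 + 122·22·5196290 = 27893802817; y_4 = 243·5196290 + 22·57394899 = 2525386248.
Step 3: Verify x_4² - 122·y_4² = 778064235593677135489 - 778064235593677135488 = 1 (should be 1). ✓

(x_1, y_1) = (243, 22); (x_4, y_4) = (27893802817, 2525386248).


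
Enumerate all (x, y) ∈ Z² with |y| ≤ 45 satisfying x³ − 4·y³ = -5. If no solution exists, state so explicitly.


The equation is x³ - 4y³ = -5. For fixed y, x³ = 4·y³ − 5, so a solution requires the RHS to be a perfect cube.
Strategy: iterate y from -45 to 45, compute RHS = 4·y³ − 5, and check whether it is a (positive or negative) perfect cube.
Check small values of y:
  y = 0: RHS = -5 is not a perfect cube.
  y = 1: RHS = -1 = (-1)³ ⇒ x = -1 works.
  y = -1: RHS = -9 is not a perfect cube.
  y = 2: RHS = 27 = (3)³ ⇒ x = 3 works.
  y = -2: RHS = -37 is not a perfect cube.
  y = 3: RHS = 103 is not a perfect cube.
  y = -3: RHS = -113 is not a perfect cube.
Continuing the search up to |y| = 45 finds no further solutions beyond those listed.
Collected solutions: (-1, 1), (3, 2).

Solutions (with |y| ≤ 45): (-1, 1), (3, 2).


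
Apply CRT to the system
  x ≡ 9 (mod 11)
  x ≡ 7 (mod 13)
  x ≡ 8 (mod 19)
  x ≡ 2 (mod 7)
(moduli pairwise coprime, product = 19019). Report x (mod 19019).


Product of moduli M = 11 · 13 · 19 · 7 = 19019.
Merge one congruence at a time:
  Start: x ≡ 9 (mod 11).
  Combine with x ≡ 7 (mod 13); new modulus lcm = 143.
    Write x = 9 + 11·t and substitute into x ≡ 7 (mod 13): 11·t ≡ 7 − 9 = -2 (mod 13).
    Reduce coefficients mod 13: 11·t ≡ 11 (mod 13).
    The inverse of 11 mod 13 is 6 (since 11·6 = 66 = 5·13 + 1), so t ≡ 6·11 = 66 ≡ 1 (mod 13).
    Then x = 9 + 11·1 = 20, valid modulo lcm(11, 13) = 143: x ≡ 20 (mod 143).
  Combine with x ≡ 8 (mod 19); new modulus lcm = 2717.
    Write x = 20 + 143·t and substitute into x ≡ 8 (mod 19): 143·t ≡ 8 − 20 = -12 (mod 19).
    Reduce coefficients mod 19: 10·t ≡ 7 (mod 19).
    The inverse of 10 mod 19 is 2 (since 10·2 = 20 = 1·19 + 1), so t ≡ 2·7 = 14 ≡ 14 (mod 19).
    Then x = 20 + 143·14 = 2022, valid modulo lcm(143, 19) = 2717: x ≡ 2022 (mod 2717).
  Combine with x ≡ 2 (mod 7); new modulus lcm = 19019.
    Write x = 2022 + 2717·t and substitute into x ≡ 2 (mod 7): 2717·t ≡ 2 − 2022 = -2020 (mod 7).
    Reduce coefficients mod 7: 1·t ≡ 3 (mod 7).
    So t ≡ 3 (mod 7).
    Then x = 2022 + 2717·3 = 10173, valid modulo lcm(2717, 7) = 19019: x ≡ 10173 (mod 19019).
Verify against each original: 10173 mod 11 = 9, 10173 mod 13 = 7, 10173 mod 19 = 8, 10173 mod 7 = 2.

x ≡ 10173 (mod 19019).


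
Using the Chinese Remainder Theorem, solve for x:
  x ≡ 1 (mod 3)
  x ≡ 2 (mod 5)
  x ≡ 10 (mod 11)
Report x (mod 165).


Moduli 3, 5, 11 are pairwise coprime; by CRT there is a unique solution modulo M = 3 · 5 · 11 = 165.
Solve pairwise, accumulating the modulus:
  Start with x ≡ 1 (mod 3).
  Combine with x ≡ 2 (mod 5): since gcd(3, 5) = 1, we get a unique residue mod 15.
    Write x = 1 + 3·t and substitute into x ≡ 2 (mod 5): 3·t ≡ 2 − 1 = 1 (mod 5).
    The inverse of 3 mod 5 is 2 (since 3·2 = 6 = 1·5 + 1), so t ≡ 2·1 = 2 ≡ 2 (mod 5).
    Then x = 1 + 3·2 = 7, valid modulo lcm(3, 5) = 15: x ≡ 7 (mod 15).
  Combine with x ≡ 10 (mod 11): since gcd(15, 11) = 1, we get a unique residue mod 165.
    Write x = 7 + 15·t and substitute into x ≡ 10 (mod 11): 15·t ≡ 10 − 7 = 3 (mod 11).
    Reduce coefficients mod 11: 4·t ≡ 3 (mod 11).
    The inverse of 4 mod 11 is 3 (since 4·3 = 12 = 1·11 + 1), so t ≡ 3·3 = 9 ≡ 9 (mod 11).
    Then x = 7 + 15·9 = 142, valid modulo lcm(15, 11) = 165: x ≡ 142 (mod 165).
Verify: 142 mod 3 = 1 ✓, 142 mod 5 = 2 ✓, 142 mod 11 = 10 ✓.

x ≡ 142 (mod 165).


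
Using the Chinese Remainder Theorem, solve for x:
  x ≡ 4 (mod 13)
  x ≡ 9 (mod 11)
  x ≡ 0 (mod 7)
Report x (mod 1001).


Moduli 13, 11, 7 are pairwise coprime; by CRT there is a unique solution modulo M = 13 · 11 · 7 = 1001.
Solve pairwise, accumulating the modulus:
  Start with x ≡ 4 (mod 13).
  Combine with x ≡ 9 (mod 11): since gcd(13, 11) = 1, we get a unique residue mod 143.
    Write x = 4 + 13·t and substitute into x ≡ 9 (mod 11): 13·t ≡ 9 − 4 = 5 (mod 11).
    Reduce coefficients mod 11: 2·t ≡ 5 (mod 11).
    The inverse of 2 mod 11 is 6 (since 2·6 = 12 = 1·11 + 1), so t ≡ 6·5 = 30 ≡ 8 (mod 11).
    Then x = 4 + 13·8 = 108, valid modulo lcm(13, 11) = 143: x ≡ 108 (mod 143).
  Combine with x ≡ 0 (mod 7): since gcd(143, 7) = 1, we get a unique residue mod 1001.
    Write x = 108 + 143·t and substitute into x ≡ 0 (mod 7): 143·t ≡ 0 − 108 = -108 (mod 7).
    Reduce coefficients mod 7: 3·t ≡ 4 (mod 7).
    The inverse of 3 mod 7 is 5 (since 3·5 = 15 = 2·7 + 1), so t ≡ 5·4 = 20 ≡ 6 (mod 7).
    Then x = 108 + 143·6 = 966, valid modulo lcm(143, 7) = 1001: x ≡ 966 (mod 1001).
Verify: 966 mod 13 = 4 ✓, 966 mod 11 = 9 ✓, 966 mod 7 = 0 ✓.

x ≡ 966 (mod 1001).


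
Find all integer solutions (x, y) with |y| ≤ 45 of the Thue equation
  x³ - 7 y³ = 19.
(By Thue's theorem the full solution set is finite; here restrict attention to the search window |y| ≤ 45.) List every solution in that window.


The equation is x³ - 7y³ = 19. For fixed y, x³ = 7·y³ + 19, so a solution requires the RHS to be a perfect cube.
Strategy: iterate y from -45 to 45, compute RHS = 7·y³ + 19, and check whether it is a (positive or negative) perfect cube.
Check small values of y:
  y = 0: RHS = 19 is not a perfect cube.
  y = 1: RHS = 26 is not a perfect cube.
  y = -1: RHS = 12 is not a perfect cube.
  y = 2: RHS = 75 is not a perfect cube.
  y = -2: RHS = -37 is not a perfect cube.
  y = 3: RHS = 208 is not a perfect cube.
  y = -3: RHS = -170 is not a perfect cube.
Continuing the search up to |y| = 45 finds no solutions either.
No (x, y) in the scanned range satisfies the equation.

No integer solutions with |y| ≤ 45.


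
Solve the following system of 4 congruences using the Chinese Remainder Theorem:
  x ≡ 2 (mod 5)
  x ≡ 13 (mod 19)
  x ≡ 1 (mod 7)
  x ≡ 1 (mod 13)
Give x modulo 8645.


Product of moduli M = 5 · 19 · 7 · 13 = 8645.
Merge one congruence at a time:
  Start: x ≡ 2 (mod 5).
  Combine with x ≡ 13 (mod 19); new modulus lcm = 95.
    Write x = 2 + 5·t and substitute into x ≡ 13 (mod 19): 5·t ≡ 13 − 2 = 11 (mod 19).
    The inverse of 5 mod 19 is 4 (since 5·4 = 20 = 1·19 + 1), so t ≡ 4·11 = 44 ≡ 6 (mod 19).
    Then x = 2 + 5·6 = 32, valid modulo lcm(5, 19) = 95: x ≡ 32 (mod 95).
  Combine with x ≡ 1 (mod 7); new modulus lcm = 665.
    Write x = 32 + 95·t and substitute into x ≡ 1 (mod 7): 95·t ≡ 1 − 32 = -31 (mod 7).
    Reduce coefficients mod 7: 4·t ≡ 4 (mod 7).
    The inverse of 4 mod 7 is 2 (since 4·2 = 8 = 1·7 + 1), so t ≡ 2·4 = 8 ≡ 1 (mod 7).
    Then x = 32 + 95·1 = 127, valid modulo lcm(95, 7) = 665: x ≡ 127 (mod 665).
  Combine with x ≡ 1 (mod 13); new modulus lcm = 8645.
    Write x = 127 + 665·t and substitute into x ≡ 1 (mod 13): 665·t ≡ 1 − 127 = -126 (mod 13).
    Reduce coefficients mod 13: 2·t ≡ 4 (mod 13).
    The inverse of 2 mod 13 is 7 (since 2·7 = 14 = 1·13 + 1), so t ≡ 7·4 = 28 ≡ 2 (mod 13).
    Then x = 127 + 665·2 = 1457, valid modulo lcm(665, 13) = 8645: x ≡ 1457 (mod 8645).
Verify against each original: 1457 mod 5 = 2, 1457 mod 19 = 13, 1457 mod 7 = 1, 1457 mod 13 = 1.

x ≡ 1457 (mod 8645).


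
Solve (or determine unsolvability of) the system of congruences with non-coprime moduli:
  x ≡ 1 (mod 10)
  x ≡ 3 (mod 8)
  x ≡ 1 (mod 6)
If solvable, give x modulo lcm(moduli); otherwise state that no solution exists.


Moduli 10, 8, 6 are not pairwise coprime, so CRT works modulo lcm(m_i) when all pairwise compatibility conditions hold.
Pairwise compatibility: gcd(m_i, m_j) must divide a_i - a_j for every pair.
Merge one congruence at a time:
  Start: x ≡ 1 (mod 10).
  Combine with x ≡ 3 (mod 8): gcd(10, 8) = 2; 3 - 1 = 2, which IS divisible by 2, so compatible.
    Write x = 1 + 10·t and substitute into x ≡ 3 (mod 8): 10·t ≡ 3 − 1 = 2 (mod 8).
    Divide the congruence (and modulus) by g = 2: 5·t ≡ 1 (mod 4).
    Reduce coefficients mod 4: 1·t ≡ 1 (mod 4).
    So t ≡ 1 (mod 4).
    Then x = 1 + 10·1 = 11, valid modulo lcm(10, 8) = 40: x ≡ 11 (mod 40).
  Combine with x ≡ 1 (mod 6): gcd(40, 6) = 2; 1 - 11 = -10, which IS divisible by 2, so compatible.
    Write x = 11 + 40·t and substitute into x ≡ 1 (mod 6): 40·t ≡ 1 − 11 = -10 (mod 6).
    Divide the congruence (and modulus) by g = 2: 20·t ≡ -5 (mod 3).
    Reduce coefficients mod 3: 2·t ≡ 1 (mod 3).
    The inverse of 2 mod 3 is 2 (since 2·2 = 4 = 1·3 + 1), so t ≡ 2·1 = 2 ≡ 2 (mod 3).
    Then x = 11 + 40·2 = 91, valid modulo lcm(40, 6) = 120: x ≡ 91 (mod 120).
Verify: 91 mod 10 = 1, 91 mod 8 = 3, 91 mod 6 = 1.

x ≡ 91 (mod 120).


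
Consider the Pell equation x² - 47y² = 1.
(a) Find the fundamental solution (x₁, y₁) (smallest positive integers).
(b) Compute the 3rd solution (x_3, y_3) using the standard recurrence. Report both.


Step 1: Find the fundamental solution (x₁, y₁) of x² - 47y² = 1.
  Expand √47 as a continued fraction. a₀ = ⌊√47⌋ = 6; iterate m_{k+1} = d_k·a_k − m_k, d_{k+1} = (47 − m_{k+1}²)/d_k, a_{k+1} = ⌊(a₀ + m_{k+1})/d_{k+1}⌋ (starting m₀ = 0, d₀ = 1), with convergents p_k = a_k·p_{k-1} + p_{k-2}, q_k = a_k·q_{k-1} + q_{k-2} (p₋₁ = 1, q₋₁ = 0):
  k = 0: a₀ = 6; p₀/q₀ = 6/1; p₀² − 47·q₀² = 36 − 47 = -11.
  k = 1: m = 6, d = 11, a = ⌊(6 + 6)/11⌋ = 1; p/q = (1·6 + 1)/(1·1 + 0) = 7/1; p² − 47·q² = 49 − 47 = 2.
  k = 2: m = 5, d = 2, a = ⌊(6 + 5)/2⌋ = 5; p/q = (5·7 + 6)/(5·1 + 1) = 41/6; p² − 47·q² = 1681 − 1692 = -11.
  k = 3: m = 5, d = 11, a = ⌊(6 + 5)/11⌋ = 1; p/q = (1·41 + 7)/(1·6 + 1) = 48/7; p² − 47·q² = 2304 − 2303 = 1.
  The first convergent with p² − 47·q² = 1 gives the fundamental solution (x₁, y₁) = (48, 7).
Step 2: Apply the recurrence (x_{n+1}, y_{n+1}) = (x₁x_n + 47y₁y_n, x₁y_n + y₁x_n) repeatedly.
  From (x_1, y_1) = (48, 7): x_2 = 48·48 + 47·7·7 = 4607; y_2 = 48·7 + 7·48 = 672.
  From (x_2, y_2) = (4607, 672): x_3 = 48·4607 + 47·7·672 = 442224; y_3 = 48·672 + 7·4607 = 64505.
Step 3: Verify x_3² - 47·y_3² = 195562066176 - 195562066175 = 1 (should be 1). ✓

(x_1, y_1) = (48, 7); (x_3, y_3) = (442224, 64505).


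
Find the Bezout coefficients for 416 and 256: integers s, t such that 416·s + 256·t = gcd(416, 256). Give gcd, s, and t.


Euclidean algorithm on (416, 256) — divide until remainder is 0:
  416 = 1 · 256 + 160
  256 = 1 · 160 + 96
  160 = 1 · 96 + 64
  96 = 1 · 64 + 32
  64 = 2 · 32 + 0
gcd(416, 256) = 32.
Track Bezout coefficients alongside the remainders: start with r₀ = 416 = a·1 + b·0 (s = 1, t = 0) and r₁ = 256 = a·0 + b·1 (s = 0, t = 1); each new remainder r_{k+1} = r_{k-1} − q_k·r_k inherits s_{k+1} = s_{k-1} − q_k·s_k, t_{k+1} = t_{k-1} − q_k·t_k, so r_k = a·s_k + b·t_k at every step:
  q = 1: r = 160, s = 1 − 1·0 = 1, t = 0 − 1·1 = -1  (check: 416·1 + 256·(-1) = 160)
  q = 1: r = 96, s = 0 − 1·1 = -1, t = 1 − 1·(-1) = 2  (check: 416·(-1) + 256·2 = 96)
  q = 1: r = 64, s = 1 − 1·(-1) = 2, t = -1 − 1·2 = -3  (check: 416·2 + 256·(-3) = 64)
  q = 1: r = 32, s = -1 − 1·2 = -3, t = 2 − 1·(-3) = 5  (check: 416·(-3) + 256·5 = 32)
The row with r = 32 (the gcd) gives the Bezout coefficients s = -3, t = 5.
Result: 416 · (-3) + 256 · (5) = 32.

gcd(416, 256) = 32; s = -3, t = 5 (check: 416·(-3) + 256·5 = 32).


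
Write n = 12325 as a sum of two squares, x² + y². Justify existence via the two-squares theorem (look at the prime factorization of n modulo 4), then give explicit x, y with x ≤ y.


Step 1: Factor n = 12325 = 5^2 · 17 · 29.
Step 2: Check the mod-4 condition on each prime factor: 5 ≡ 1 (mod 4), exponent 2; 17 ≡ 1 (mod 4), exponent 1; 29 ≡ 1 (mod 4), exponent 1.
All primes ≡ 3 (mod 4) appear to even exponent (or don't appear), so by the two-squares theorem n IS expressible as a sum of two squares.
Step 3: Build a representation. Group n = k² · m with k = 5 and m = 17 · 29 = 493 (a product of primes ≡ 1 (mod 4)); a representation of m scales to one of n via (k·x)² + (k·y)² = k²(x² + y²). Each prime p ≡ 1 (mod 4) is itself a sum of two squares; find a² by testing p − a² for a perfect square:
  17: 17 − 1² = 16 = 4² ⇒ 17 = 1² + 4².
  29: 29 − 1² = 28, 29 − 2² = 25 = 5² ⇒ 29 = 2² + 5².
  Combine using the Brahmagupta–Fibonacci identity (a² + b²)(c² + d²) = (ac − bd)² + (ad + bc)² = (ac + bd)² + (ad − bc)²:
  17 · 29 = 493: from (1² + 4²)(2² + 5²), take (1·2 − 4·5, 1·5 + 4·2) = (2 − 20, 5 + 8) = (-18, 13); dropping signs (only squares matter) gives (18, 13); check 18² + 13² = 324 + 169 = 493 ✓.
  Scale by k = 5: (5·18, 5·13) = (90, 65).
Step 4: Order so x ≤ y and verify: 65² + 90² = 4225 + 8100 = 12325 = n. ✓

n = 12325 = 65² + 90² (one valid representation with x ≤ y).


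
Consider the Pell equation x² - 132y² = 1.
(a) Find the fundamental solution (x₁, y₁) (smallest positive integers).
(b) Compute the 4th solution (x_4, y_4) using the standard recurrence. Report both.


Step 1: Find the fundamental solution (x₁, y₁) of x² - 132y² = 1.
  Expand √132 as a continued fraction. a₀ = ⌊√132⌋ = 11; iterate m_{k+1} = d_k·a_k − m_k, d_{k+1} = (132 − m_{k+1}²)/d_k, a_{k+1} = ⌊(a₀ + m_{k+1})/d_{k+1}⌋ (starting m₀ = 0, d₀ = 1), with convergents p_k = a_k·p_{k-1} + p_{k-2}, q_k = a_k·q_{k-1} + q_{k-2} (p₋₁ = 1, q₋₁ = 0):
  k = 0: a₀ = 11; p₀/q₀ = 11/1; p₀² − 132·q₀² = 121 − 132 = -11.
  k = 1: m = 11, d = 11, a = ⌊(11 + 11)/11⌋ = 2; p/q = (2·11 + 1)/(2·1 + 0) = 23/2; p² − 132·q² = 529 − 528 = 1.
  The first convergent with p² − 132·q² = 1 gives the fundamental solution (x₁, y₁) = (23, 2).
Step 2: Apply the recurrence (x_{n+1}, y_{n+1}) = (x₁x_n + 132y₁y_n, x₁y_n + y₁x_n) repeatedly.
  From (x_1, y_1) = (23, 2): x_2 = 23·23 + 132·2·2 = 1057; y_2 = 23·2 + 2·23 = 92.
  From (x_2, y_2) = (1057, 92): x_3 = 23·1057 + 132·2·92 = 48599; y_3 = 23·92 + 2·1057 = 4230.
  From (x_3, y_3) = (48599, 4230): x_4 = 23·48599 + 132·2·4230 = 2234497; y_4 = 23·4230 + 2·48599 = 194488.
Step 3: Verify x_4² - 132·y_4² = 4992976843009 - 4992976843008 = 1 (should be 1). ✓

(x_1, y_1) = (23, 2); (x_4, y_4) = (2234497, 194488).


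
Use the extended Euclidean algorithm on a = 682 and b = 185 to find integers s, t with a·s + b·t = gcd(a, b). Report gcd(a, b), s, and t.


Euclidean algorithm on (682, 185) — divide until remainder is 0:
  682 = 3 · 185 + 127
  185 = 1 · 127 + 58
  127 = 2 · 58 + 11
  58 = 5 · 11 + 3
  11 = 3 · 3 + 2
  3 = 1 · 2 + 1
  2 = 2 · 1 + 0
gcd(682, 185) = 1.
Track Bezout coefficients alongside the remainders: start with r₀ = 682 = a·1 + b·0 (s = 1, t = 0) and r₁ = 185 = a·0 + b·1 (s = 0, t = 1); each new remainder r_{k+1} = r_{k-1} − q_k·r_k inherits s_{k+1} = s_{k-1} − q_k·s_k, t_{k+1} = t_{k-1} − q_k·t_k, so r_k = a·s_k + b·t_k at every step:
  q = 3: r = 127, s = 1 − 3·0 = 1, t = 0 − 3·1 = -3  (check: 682·1 + 185·(-3) = 127)
  q = 1: r = 58, s = 0 − 1·1 = -1, t = 1 − 1·(-3) = 4  (check: 682·(-1) + 185·4 = 58)
  q = 2: r = 11, s = 1 − 2·(-1) = 3, t = -3 − 2·4 = -11  (check: 682·3 + 185·(-11) = 11)
  q = 5: r = 3, s = -1 − 5·3 = -16, t = 4 − 5·(-11) = 59  (check: 682·(-16) + 185·59 = 3)
  q = 3: r = 2, s = 3 − 3·(-16) = 51, t = -11 − 3·59 = -188  (check: 682·51 + 185·(-188) = 2)
  q = 1: r = 1, s = -16 − 1·51 = -67, t = 59 − 1·(-188) = 247  (check: 682·(-67) + 185·247 = 1)
The row with r = 1 (the gcd) gives the Bezout coefficients s = -67, t = 247.
Result: 682 · (-67) + 185 · (247) = 1.

gcd(682, 185) = 1; s = -67, t = 247 (check: 682·(-67) + 185·247 = 1).


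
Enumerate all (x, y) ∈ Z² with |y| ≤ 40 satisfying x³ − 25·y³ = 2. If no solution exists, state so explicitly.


The equation is x³ - 25y³ = 2. For fixed y, x³ = 25·y³ + 2, so a solution requires the RHS to be a perfect cube.
Strategy: iterate y from -40 to 40, compute RHS = 25·y³ + 2, and check whether it is a (positive or negative) perfect cube.
Check small values of y:
  y = 0: RHS = 2 is not a perfect cube.
  y = 1: RHS = 27 = (3)³ ⇒ x = 3 works.
  y = -1: RHS = -23 is not a perfect cube.
  y = 2: RHS = 202 is not a perfect cube.
  y = -2: RHS = -198 is not a perfect cube.
  y = 3: RHS = 677 is not a perfect cube.
  y = -3: RHS = -673 is not a perfect cube.
Continuing the search up to |y| = 40 finds no further solutions beyond those listed.
Collected solutions: (3, 1).

Solutions (with |y| ≤ 40): (3, 1).


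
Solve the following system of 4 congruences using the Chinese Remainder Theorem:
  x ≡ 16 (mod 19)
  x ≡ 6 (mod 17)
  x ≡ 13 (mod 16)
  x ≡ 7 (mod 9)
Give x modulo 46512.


Product of moduli M = 19 · 17 · 16 · 9 = 46512.
Merge one congruence at a time:
  Start: x ≡ 16 (mod 19).
  Combine with x ≡ 6 (mod 17); new modulus lcm = 323.
    Write x = 16 + 19·t and substitute into x ≡ 6 (mod 17): 19·t ≡ 6 − 16 = -10 (mod 17).
    Reduce coefficients mod 17: 2·t ≡ 7 (mod 17).
    The inverse of 2 mod 17 is 9 (since 2·9 = 18 = 1·17 + 1), so t ≡ 9·7 = 63 ≡ 12 (mod 17).
    Then x = 16 + 19·12 = 244, valid modulo lcm(19, 17) = 323: x ≡ 244 (mod 323).
  Combine with x ≡ 13 (mod 16); new modulus lcm = 5168.
    Write x = 244 + 323·t and substitute into x ≡ 13 (mod 16): 323·t ≡ 13 − 244 = -231 (mod 16).
    Reduce coefficients mod 16: 3·t ≡ 9 (mod 16).
    The inverse of 3 mod 16 is 11 (since 3·11 = 33 = 2·16 + 1), so t ≡ 11·9 = 99 ≡ 3 (mod 16).
    Then x = 244 + 323·3 = 1213, valid modulo lcm(323, 16) = 5168: x ≡ 1213 (mod 5168).
  Combine with x ≡ 7 (mod 9); new modulus lcm = 46512.
    Write x = 1213 + 5168·t and substitute into x ≡ 7 (mod 9): 5168·t ≡ 7 − 1213 = -1206 (mod 9).
    Reduce coefficients mod 9: 2·t ≡ 0 (mod 9).
    The inverse of 2 mod 9 is 5 (since 2·5 = 10 = 1·9 + 1), so t ≡ 5·0 = 0 ≡ 0 (mod 9).
    Then x = 1213 + 5168·0 = 1213, valid modulo lcm(5168, 9) = 46512: x ≡ 1213 (mod 46512).
Verify against each original: 1213 mod 19 = 16, 1213 mod 17 = 6, 1213 mod 16 = 13, 1213 mod 9 = 7.

x ≡ 1213 (mod 46512).


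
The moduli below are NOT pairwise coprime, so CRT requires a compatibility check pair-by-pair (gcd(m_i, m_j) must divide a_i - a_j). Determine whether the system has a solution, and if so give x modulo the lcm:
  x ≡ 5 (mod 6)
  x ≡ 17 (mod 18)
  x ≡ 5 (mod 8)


Moduli 6, 18, 8 are not pairwise coprime, so CRT works modulo lcm(m_i) when all pairwise compatibility conditions hold.
Pairwise compatibility: gcd(m_i, m_j) must divide a_i - a_j for every pair.
Merge one congruence at a time:
  Start: x ≡ 5 (mod 6).
  Combine with x ≡ 17 (mod 18): gcd(6, 18) = 6; 17 - 5 = 12, which IS divisible by 6, so compatible.
    Write x = 5 + 6·t and substitute into x ≡ 17 (mod 18): 6·t ≡ 17 − 5 = 12 (mod 18).
    Divide the congruence (and modulus) by g = 6: 1·t ≡ 2 (mod 3).
    So t ≡ 2 (mod 3).
    Then x = 5 + 6·2 = 17, valid modulo lcm(6, 18) = 18: x ≡ 17 (mod 18).
  Combine with x ≡ 5 (mod 8): gcd(18, 8) = 2; 5 - 17 = -12, which IS divisible by 2, so compatible.
    Write x = 17 + 18·t and substitute into x ≡ 5 (mod 8): 18·t ≡ 5 − 17 = -12 (mod 8).
    Divide the congruence (and modulus) by g = 2: 9·t ≡ -6 (mod 4).
    Reduce coefficients mod 4: 1·t ≡ 2 (mod 4).
    So t ≡ 2 (mod 4).
    Then x = 17 + 18·2 = 53, valid modulo lcm(18, 8) = 72: x ≡ 53 (mod 72).
Verify: 53 mod 6 = 5, 53 mod 18 = 17, 53 mod 8 = 5.

x ≡ 53 (mod 72).


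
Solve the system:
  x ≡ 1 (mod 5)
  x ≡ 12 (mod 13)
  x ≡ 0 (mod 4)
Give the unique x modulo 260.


Moduli 5, 13, 4 are pairwise coprime; by CRT there is a unique solution modulo M = 5 · 13 · 4 = 260.
Solve pairwise, accumulating the modulus:
  Start with x ≡ 1 (mod 5).
  Combine with x ≡ 12 (mod 13): since gcd(5, 13) = 1, we get a unique residue mod 65.
    Write x = 1 + 5·t and substitute into x ≡ 12 (mod 13): 5·t ≡ 12 − 1 = 11 (mod 13).
    The inverse of 5 mod 13 is 8 (since 5·8 = 40 = 3·13 + 1), so t ≡ 8·11 = 88 ≡ 10 (mod 13).
    Then x = 1 + 5·10 = 51, valid modulo lcm(5, 13) = 65: x ≡ 51 (mod 65).
  Combine with x ≡ 0 (mod 4): since gcd(65, 4) = 1, we get a unique residue mod 260.
    Write x = 51 + 65·t and substitute into x ≡ 0 (mod 4): 65·t ≡ 0 − 51 = -51 (mod 4).
    Reduce coefficients mod 4: 1·t ≡ 1 (mod 4).
    So t ≡ 1 (mod 4).
    Then x = 51 + 65·1 = 116, valid modulo lcm(65, 4) = 260: x ≡ 116 (mod 260).
Verify: 116 mod 5 = 1 ✓, 116 mod 13 = 12 ✓, 116 mod 4 = 0 ✓.

x ≡ 116 (mod 260).


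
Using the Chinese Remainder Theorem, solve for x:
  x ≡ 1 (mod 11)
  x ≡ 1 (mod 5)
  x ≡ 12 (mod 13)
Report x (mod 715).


Moduli 11, 5, 13 are pairwise coprime; by CRT there is a unique solution modulo M = 11 · 5 · 13 = 715.
Solve pairwise, accumulating the modulus:
  Start with x ≡ 1 (mod 11).
  Combine with x ≡ 1 (mod 5): since gcd(11, 5) = 1, we get a unique residue mod 55.
    Write x = 1 + 11·t and substitute into x ≡ 1 (mod 5): 11·t ≡ 1 − 1 = 0 (mod 5).
    Reduce coefficients mod 5: 1·t ≡ 0 (mod 5).
    So t ≡ 0 (mod 5).
    Then x = 1 + 11·0 = 1, valid modulo lcm(11, 5) = 55: x ≡ 1 (mod 55).
  Combine with x ≡ 12 (mod 13): since gcd(55, 13) = 1, we get a unique residue mod 715.
    Write x = 1 + 55·t and substitute into x ≡ 12 (mod 13): 55·t ≡ 12 − 1 = 11 (mod 13).
    Reduce coefficients mod 13: 3·t ≡ 11 (mod 13).
    The inverse of 3 mod 13 is 9 (since 3·9 = 27 = 2·13 + 1), so t ≡ 9·11 = 99 ≡ 8 (mod 13).
    Then x = 1 + 55·8 = 441, valid modulo lcm(55, 13) = 715: x ≡ 441 (mod 715).
Verify: 441 mod 11 = 1 ✓, 441 mod 5 = 1 ✓, 441 mod 13 = 12 ✓.

x ≡ 441 (mod 715).


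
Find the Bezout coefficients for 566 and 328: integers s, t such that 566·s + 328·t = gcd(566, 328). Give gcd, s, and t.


Euclidean algorithm on (566, 328) — divide until remainder is 0:
  566 = 1 · 328 + 238
  328 = 1 · 238 + 90
  238 = 2 · 90 + 58
  90 = 1 · 58 + 32
  58 = 1 · 32 + 26
  32 = 1 · 26 + 6
  26 = 4 · 6 + 2
  6 = 3 · 2 + 0
gcd(566, 328) = 2.
Track Bezout coefficients alongside the remainders: start with r₀ = 566 = a·1 + b·0 (s = 1, t = 0) and r₁ = 328 = a·0 + b·1 (s = 0, t = 1); each new remainder r_{k+1} = r_{k-1} − q_k·r_k inherits s_{k+1} = s_{k-1} − q_k·s_k, t_{k+1} = t_{k-1} − q_k·t_k, so r_k = a·s_k + b·t_k at every step:
  q = 1: r = 238, s = 1 − 1·0 = 1, t = 0 − 1·1 = -1  (check: 566·1 + 328·(-1) = 238)
  q = 1: r = 90, s = 0 − 1·1 = -1, t = 1 − 1·(-1) = 2  (check: 566·(-1) + 328·2 = 90)
  q = 2: r = 58, s = 1 − 2·(-1) = 3, t = -1 − 2·2 = -5  (check: 566·3 + 328·(-5) = 58)
  q = 1: r = 32, s = -1 − 1·3 = -4, t = 2 − 1·(-5) = 7  (check: 566·(-4) + 328·7 = 32)
  q = 1: r = 26, s = 3 − 1·(-4) = 7, t = -5 − 1·7 = -12  (check: 566·7 + 328·(-12) = 26)
  q = 1: r = 6, s = -4 − 1·7 = -11, t = 7 − 1·(-12) = 19  (check: 566·(-11) + 328·19 = 6)
  q = 4: r = 2, s = 7 − 4·(-11) = 51, t = -12 − 4·19 = -88  (check: 566·51 + 328·(-88) = 2)
The row with r = 2 (the gcd) gives the Bezout coefficients s = 51, t = -88.
Result: 566 · (51) + 328 · (-88) = 2.

gcd(566, 328) = 2; s = 51, t = -88 (check: 566·51 + 328·(-88) = 2).


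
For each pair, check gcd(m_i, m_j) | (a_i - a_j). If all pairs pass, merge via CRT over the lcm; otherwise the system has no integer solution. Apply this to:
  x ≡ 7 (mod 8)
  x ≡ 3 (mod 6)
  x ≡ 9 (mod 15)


Moduli 8, 6, 15 are not pairwise coprime, so CRT works modulo lcm(m_i) when all pairwise compatibility conditions hold.
Pairwise compatibility: gcd(m_i, m_j) must divide a_i - a_j for every pair.
Merge one congruence at a time:
  Start: x ≡ 7 (mod 8).
  Combine with x ≡ 3 (mod 6): gcd(8, 6) = 2; 3 - 7 = -4, which IS divisible by 2, so compatible.
    Write x = 7 + 8·t and substitute into x ≡ 3 (mod 6): 8·t ≡ 3 − 7 = -4 (mod 6).
    Divide the congruence (and modulus) by g = 2: 4·t ≡ -2 (mod 3).
    Reduce coefficients mod 3: 1·t ≡ 1 (mod 3).
    So t ≡ 1 (mod 3).
    Then x = 7 + 8·1 = 15, valid modulo lcm(8, 6) = 24: x ≡ 15 (mod 24).
  Combine with x ≡ 9 (mod 15): gcd(24, 15) = 3; 9 - 15 = -6, which IS divisible by 3, so compatible.
    Write x = 15 + 24·t and substitute into x ≡ 9 (mod 15): 24·t ≡ 9 − 15 = -6 (mod 15).
    Divide the congruence (and modulus) by g = 3: 8·t ≡ -2 (mod 5).
    Reduce coefficients mod 5: 3·t ≡ 3 (mod 5).
    The inverse of 3 mod 5 is 2 (since 3·2 = 6 = 1·5 + 1), so t ≡ 2·3 = 6 ≡ 1 (mod 5).
    Then x = 15 + 24·1 = 39, valid modulo lcm(24, 15) = 120: x ≡ 39 (mod 120).
Verify: 39 mod 8 = 7, 39 mod 6 = 3, 39 mod 15 = 9.

x ≡ 39 (mod 120).


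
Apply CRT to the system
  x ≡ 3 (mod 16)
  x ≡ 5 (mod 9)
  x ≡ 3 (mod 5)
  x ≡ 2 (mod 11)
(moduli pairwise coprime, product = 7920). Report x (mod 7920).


Product of moduli M = 16 · 9 · 5 · 11 = 7920.
Merge one congruence at a time:
  Start: x ≡ 3 (mod 16).
  Combine with x ≡ 5 (mod 9); new modulus lcm = 144.
    Write x = 3 + 16·t and substitute into x ≡ 5 (mod 9): 16·t ≡ 5 − 3 = 2 (mod 9).
    Reduce coefficients mod 9: 7·t ≡ 2 (mod 9).
    The inverse of 7 mod 9 is 4 (since 7·4 = 28 = 3·9 + 1), so t ≡ 4·2 = 8 ≡ 8 (mod 9).
    Then x = 3 + 16·8 = 131, valid modulo lcm(16, 9) = 144: x ≡ 131 (mod 144).
  Combine with x ≡ 3 (mod 5); new modulus lcm = 720.
    Write x = 131 + 144·t and substitute into x ≡ 3 (mod 5): 144·t ≡ 3 − 131 = -128 (mod 5).
    Reduce coefficients mod 5: 4·t ≡ 2 (mod 5).
    The inverse of 4 mod 5 is 4 (since 4·4 = 16 = 3·5 + 1), so t ≡ 4·2 = 8 ≡ 3 (mod 5).
    Then x = 131 + 144·3 = 563, valid modulo lcm(144, 5) = 720: x ≡ 563 (mod 720).
  Combine with x ≡ 2 (mod 11); new modulus lcm = 7920.
    Write x = 563 + 720·t and substitute into x ≡ 2 (mod 11): 720·t ≡ 2 − 563 = -561 (mod 11).
    Reduce coefficients mod 11: 5·t ≡ 0 (mod 11).
    The inverse of 5 mod 11 is 9 (since 5·9 = 45 = 4·11 + 1), so t ≡ 9·0 = 0 ≡ 0 (mod 11).
    Then x = 563 + 720·0 = 563, valid modulo lcm(720, 11) = 7920: x ≡ 563 (mod 7920).
Verify against each original: 563 mod 16 = 3, 563 mod 9 = 5, 563 mod 5 = 3, 563 mod 11 = 2.

x ≡ 563 (mod 7920).


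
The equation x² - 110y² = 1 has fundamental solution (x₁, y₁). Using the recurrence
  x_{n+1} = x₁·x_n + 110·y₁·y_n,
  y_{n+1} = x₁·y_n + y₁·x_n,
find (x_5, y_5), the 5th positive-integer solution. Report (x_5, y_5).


Step 1: Find the fundamental solution (x₁, y₁) of x² - 110y² = 1.
  Expand √110 as a continued fraction. a₀ = ⌊√110⌋ = 10; iterate m_{k+1} = d_k·a_k − m_k, d_{k+1} = (110 − m_{k+1}²)/d_k, a_{k+1} = ⌊(a₀ + m_{k+1})/d_{k+1}⌋ (starting m₀ = 0, d₀ = 1), with convergents p_k = a_k·p_{k-1} + p_{k-2}, q_k = a_k·q_{k-1} + q_{k-2} (p₋₁ = 1, q₋₁ = 0):
  k = 0: a₀ = 10; p₀/q₀ = 10/1; p₀² − 110·q₀² = 100 − 110 = -10.
  k = 1: m = 10, d = 10, a = ⌊(10 + 10)/10⌋ = 2; p/q = (2·10 + 1)/(2·1 + 0) = 21/2; p² − 110·q² = 441 − 440 = 1.
  The first convergent with p² − 110·q² = 1 gives the fundamental solution (x₁, y₁) = (21, 2).
Step 2: Apply the recurrence (x_{n+1}, y_{n+1}) = (x₁x_n + 110y₁y_n, x₁y_n + y₁x_n) repeatedly.
  From (x_1, y_1) = (21, 2): x_2 = 21·21 + 110·2·2 = 881; y_2 = 21·2 + 2·21 = 84.
  From (x_2, y_2) = (881, 84): x_3 = 21·881 + 110·2·84 = 36981; y_3 = 21·84 + 2·881 = 3526.
  From (x_3, y_3) = (36981, 3526): x_4 = 21·36981 + 110·2·3526 = 1552321; y_4 = 21·3526 + 2·36981 = 148008.
  From (x_4, y_4) = (1552321, 148008): x_5 = 21·1552321 + 110·2·148008 = 65160501; y_5 = 21·148008 + 2·1552321 = 6212810.
Step 3: Verify x_5² - 110·y_5² = 4245890890571001 - 4245890890571000 = 1 (should be 1). ✓

(x_1, y_1) = (21, 2); (x_5, y_5) = (65160501, 6212810).


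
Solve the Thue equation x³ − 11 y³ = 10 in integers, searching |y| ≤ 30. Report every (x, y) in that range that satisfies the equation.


The equation is x³ - 11y³ = 10. For fixed y, x³ = 11·y³ + 10, so a solution requires the RHS to be a perfect cube.
Strategy: iterate y from -30 to 30, compute RHS = 11·y³ + 10, and check whether it is a (positive or negative) perfect cube.
Check small values of y:
  y = 0: RHS = 10 is not a perfect cube.
  y = 1: RHS = 21 is not a perfect cube.
  y = -1: RHS = -1 = (-1)³ ⇒ x = -1 works.
  y = 2: RHS = 98 is not a perfect cube.
  y = -2: RHS = -78 is not a perfect cube.
  y = 3: RHS = 307 is not a perfect cube.
  y = -3: RHS = -287 is not a perfect cube.
Continuing the search up to |y| = 30 finds no further solutions beyond those listed.
Collected solutions: (-1, -1).

Solutions (with |y| ≤ 30): (-1, -1).


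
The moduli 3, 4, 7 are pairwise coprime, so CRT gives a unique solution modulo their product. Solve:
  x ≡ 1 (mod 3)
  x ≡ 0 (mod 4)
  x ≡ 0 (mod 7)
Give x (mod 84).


Moduli 3, 4, 7 are pairwise coprime; by CRT there is a unique solution modulo M = 3 · 4 · 7 = 84.
Solve pairwise, accumulating the modulus:
  Start with x ≡ 1 (mod 3).
  Combine with x ≡ 0 (mod 4): since gcd(3, 4) = 1, we get a unique residue mod 12.
    Write x = 1 + 3·t and substitute into x ≡ 0 (mod 4): 3·t ≡ 0 − 1 = -1 (mod 4).
    Reduce coefficients mod 4: 3·t ≡ 3 (mod 4).
    The inverse of 3 mod 4 is 3 (since 3·3 = 9 = 2·4 + 1), so t ≡ 3·3 = 9 ≡ 1 (mod 4).
    Then x = 1 + 3·1 = 4, valid modulo lcm(3, 4) = 12: x ≡ 4 (mod 12).
  Combine with x ≡ 0 (mod 7): since gcd(12, 7) = 1, we get a unique residue mod 84.
    Write x = 4 + 12·t and substitute into x ≡ 0 (mod 7): 12·t ≡ 0 − 4 = -4 (mod 7).
    Reduce coefficients mod 7: 5·t ≡ 3 (mod 7).
    The inverse of 5 mod 7 is 3 (since 5·3 = 15 = 2·7 + 1), so t ≡ 3·3 = 9 ≡ 2 (mod 7).
    Then x = 4 + 12·2 = 28, valid modulo lcm(12, 7) = 84: x ≡ 28 (mod 84).
Verify: 28 mod 3 = 1 ✓, 28 mod 4 = 0 ✓, 28 mod 7 = 0 ✓.

x ≡ 28 (mod 84).


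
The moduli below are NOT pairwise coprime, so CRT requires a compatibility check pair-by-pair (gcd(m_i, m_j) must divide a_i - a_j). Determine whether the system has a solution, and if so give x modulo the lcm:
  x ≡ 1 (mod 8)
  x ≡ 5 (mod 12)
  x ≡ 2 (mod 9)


Moduli 8, 12, 9 are not pairwise coprime, so CRT works modulo lcm(m_i) when all pairwise compatibility conditions hold.
Pairwise compatibility: gcd(m_i, m_j) must divide a_i - a_j for every pair.
Merge one congruence at a time:
  Start: x ≡ 1 (mod 8).
  Combine with x ≡ 5 (mod 12): gcd(8, 12) = 4; 5 - 1 = 4, which IS divisible by 4, so compatible.
    Write x = 1 + 8·t and substitute into x ≡ 5 (mod 12): 8·t ≡ 5 − 1 = 4 (mod 12).
    Divide the congruence (and modulus) by g = 4: 2·t ≡ 1 (mod 3).
    The inverse of 2 mod 3 is 2 (since 2·2 = 4 = 1·3 + 1), so t ≡ 2·1 = 2 ≡ 2 (mod 3).
    Then x = 1 + 8·2 = 17, valid modulo lcm(8, 12) = 24: x ≡ 17 (mod 24).
  Combine with x ≡ 2 (mod 9): gcd(24, 9) = 3; 2 - 17 = -15, which IS divisible by 3, so compatible.
    Write x = 17 + 24·t and substitute into x ≡ 2 (mod 9): 24·t ≡ 2 − 17 = -15 (mod 9).
    Divide the congruence (and modulus) by g = 3: 8·t ≡ -5 (mod 3).
    Reduce coefficients mod 3: 2·t ≡ 1 (mod 3).
    The inverse of 2 mod 3 is 2 (since 2·2 = 4 = 1·3 + 1), so t ≡ 2·1 = 2 ≡ 2 (mod 3).
    Then x = 17 + 24·2 = 65, valid modulo lcm(24, 9) = 72: x ≡ 65 (mod 72).
Verify: 65 mod 8 = 1, 65 mod 12 = 5, 65 mod 9 = 2.

x ≡ 65 (mod 72).


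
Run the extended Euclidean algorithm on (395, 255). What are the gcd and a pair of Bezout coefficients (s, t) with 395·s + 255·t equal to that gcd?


Euclidean algorithm on (395, 255) — divide until remainder is 0:
  395 = 1 · 255 + 140
  255 = 1 · 140 + 115
  140 = 1 · 115 + 25
  115 = 4 · 25 + 15
  25 = 1 · 15 + 10
  15 = 1 · 10 + 5
  10 = 2 · 5 + 0
gcd(395, 255) = 5.
Track Bezout coefficients alongside the remainders: start with r₀ = 395 = a·1 + b·0 (s = 1, t = 0) and r₁ = 255 = a·0 + b·1 (s = 0, t = 1); each new remainder r_{k+1} = r_{k-1} − q_k·r_k inherits s_{k+1} = s_{k-1} − q_k·s_k, t_{k+1} = t_{k-1} − q_k·t_k, so r_k = a·s_k + b·t_k at every step:
  q = 1: r = 140, s = 1 − 1·0 = 1, t = 0 − 1·1 = -1  (check: 395·1 + 255·(-1) = 140)
  q = 1: r = 115, s = 0 − 1·1 = -1, t = 1 − 1·(-1) = 2  (check: 395·(-1) + 255·2 = 115)
  q = 1: r = 25, s = 1 − 1·(-1) = 2, t = -1 − 1·2 = -3  (check: 395·2 + 255·(-3) = 25)
  q = 4: r = 15, s = -1 − 4·2 = -9, t = 2 − 4·(-3) = 14  (check: 395·(-9) + 255·14 = 15)
  q = 1: r = 10, s = 2 − 1·(-9) = 11, t = -3 − 1·14 = -17  (check: 395·11 + 255·(-17) = 10)
  q = 1: r = 5, s = -9 − 1·11 = -20, t = 14 − 1·(-17) = 31  (check: 395·(-20) + 255·31 = 5)
The row with r = 5 (the gcd) gives the Bezout coefficients s = -20, t = 31.
Result: 395 · (-20) + 255 · (31) = 5.

gcd(395, 255) = 5; s = -20, t = 31 (check: 395·(-20) + 255·31 = 5).


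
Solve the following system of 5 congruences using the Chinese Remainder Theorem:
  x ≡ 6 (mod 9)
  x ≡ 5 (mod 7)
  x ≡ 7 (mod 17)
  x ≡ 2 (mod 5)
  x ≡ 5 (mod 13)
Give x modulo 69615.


Product of moduli M = 9 · 7 · 17 · 5 · 13 = 69615.
Merge one congruence at a time:
  Start: x ≡ 6 (mod 9).
  Combine with x ≡ 5 (mod 7); new modulus lcm = 63.
    Write x = 6 + 9·t and substitute into x ≡ 5 (mod 7): 9·t ≡ 5 − 6 = -1 (mod 7).
    Reduce coefficients mod 7: 2·t ≡ 6 (mod 7).
    The inverse of 2 mod 7 is 4 (since 2·4 = 8 = 1·7 + 1), so t ≡ 4·6 = 24 ≡ 3 (mod 7).
    Then x = 6 + 9·3 = 33, valid modulo lcm(9, 7) = 63: x ≡ 33 (mod 63).
  Combine with x ≡ 7 (mod 17); new modulus lcm = 1071.
    Write x = 33 + 63·t and substitute into x ≡ 7 (mod 17): 63·t ≡ 7 − 33 = -26 (mod 17).
    Reduce coefficients mod 17: 12·t ≡ 8 (mod 17).
    The inverse of 12 mod 17 is 10 (since 12·10 = 120 = 7·17 + 1), so t ≡ 10·8 = 80 ≡ 12 (mod 17).
    Then x = 33 + 63·12 = 789, valid modulo lcm(63, 17) = 1071: x ≡ 789 (mod 1071).
  Combine with x ≡ 2 (mod 5); new modulus lcm = 5355.
    Write x = 789 + 1071·t and substitute into x ≡ 2 (mod 5): 1071·t ≡ 2 − 789 = -787 (mod 5).
    Reduce coefficients mod 5: 1·t ≡ 3 (mod 5).
    So t ≡ 3 (mod 5).
    Then x = 789 + 1071·3 = 4002, valid modulo lcm(1071, 5) = 5355: x ≡ 4002 (mod 5355).
  Combine with x ≡ 5 (mod 13); new modulus lcm = 69615.
    Write x = 4002 + 5355·t and substitute into x ≡ 5 (mod 13): 5355·t ≡ 5 − 4002 = -3997 (mod 13).
    Reduce coefficients mod 13: 12·t ≡ 7 (mod 13).
    The inverse of 12 mod 13 is 12 (since 12·12 = 144 = 11·13 + 1), so t ≡ 12·7 = 84 ≡ 6 (mod 13).
    Then x = 4002 + 5355·6 = 36132, valid modulo lcm(5355, 13) = 69615: x ≡ 36132 (mod 69615).
Verify against each original: 36132 mod 9 = 6, 36132 mod 7 = 5, 36132 mod 17 = 7, 36132 mod 5 = 2, 36132 mod 13 = 5.

x ≡ 36132 (mod 69615).


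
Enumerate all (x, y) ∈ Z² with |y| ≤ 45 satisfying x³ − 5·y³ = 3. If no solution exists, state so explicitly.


The equation is x³ - 5y³ = 3. For fixed y, x³ = 5·y³ + 3, so a solution requires the RHS to be a perfect cube.
Strategy: iterate y from -45 to 45, compute RHS = 5·y³ + 3, and check whether it is a (positive or negative) perfect cube.
Check small values of y:
  y = 0: RHS = 3 is not a perfect cube.
  y = 1: RHS = 8 = (2)³ ⇒ x = 2 works.
  y = -1: RHS = -2 is not a perfect cube.
  y = 2: RHS = 43 is not a perfect cube.
  y = -2: RHS = -37 is not a perfect cube.
  y = 3: RHS = 138 is not a perfect cube.
  y = -3: RHS = -132 is not a perfect cube.
Continuing the search up to |y| = 45 finds no further solutions beyond those listed.
Collected solutions: (2, 1).

Solutions (with |y| ≤ 45): (2, 1).
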